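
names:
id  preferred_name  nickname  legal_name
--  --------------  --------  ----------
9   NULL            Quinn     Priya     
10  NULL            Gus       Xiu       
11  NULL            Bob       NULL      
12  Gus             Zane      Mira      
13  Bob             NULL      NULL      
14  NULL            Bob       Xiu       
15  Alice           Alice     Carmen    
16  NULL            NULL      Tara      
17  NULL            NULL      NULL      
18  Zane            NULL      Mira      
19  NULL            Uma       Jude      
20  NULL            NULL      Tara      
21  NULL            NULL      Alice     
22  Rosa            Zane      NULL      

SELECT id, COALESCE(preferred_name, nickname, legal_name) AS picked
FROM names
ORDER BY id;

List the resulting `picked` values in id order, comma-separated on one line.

id=9: preferred_name=NULL, nickname=Quinn → Quinn
id=10: preferred_name=NULL, nickname=Gus → Gus
id=11: preferred_name=NULL, nickname=Bob → Bob
id=12: preferred_name=Gus → Gus
id=13: preferred_name=Bob → Bob
id=14: preferred_name=NULL, nickname=Bob → Bob
id=15: preferred_name=Alice → Alice
id=16: preferred_name=NULL, nickname=NULL, legal_name=Tara → Tara
id=17: preferred_name=NULL, nickname=NULL, legal_name=NULL (all NULL) → NULL
id=18: preferred_name=Zane → Zane
id=19: preferred_name=NULL, nickname=Uma → Uma
id=20: preferred_name=NULL, nickname=NULL, legal_name=Tara → Tara
id=21: preferred_name=NULL, nickname=NULL, legal_name=Alice → Alice
id=22: preferred_name=Rosa → Rosa

Quinn, Gus, Bob, Gus, Bob, Bob, Alice, Tara, NULL, Zane, Uma, Tara, Alice, Rosa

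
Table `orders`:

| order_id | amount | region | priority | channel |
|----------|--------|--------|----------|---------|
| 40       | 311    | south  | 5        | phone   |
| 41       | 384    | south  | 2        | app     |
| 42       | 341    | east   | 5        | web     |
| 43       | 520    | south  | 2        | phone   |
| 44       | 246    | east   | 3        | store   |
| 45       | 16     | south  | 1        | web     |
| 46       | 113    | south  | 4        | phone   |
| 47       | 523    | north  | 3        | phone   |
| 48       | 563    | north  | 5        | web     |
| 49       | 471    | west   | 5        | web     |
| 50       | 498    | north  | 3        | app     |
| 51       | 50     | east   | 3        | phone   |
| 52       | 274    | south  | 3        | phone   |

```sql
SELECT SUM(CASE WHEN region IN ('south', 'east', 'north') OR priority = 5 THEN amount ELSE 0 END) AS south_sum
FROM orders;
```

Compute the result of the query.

4310

order_id=40: ✓ → 311
order_id=41: ✓ → 384
order_id=42: ✓ → 341
order_id=43: ✓ → 520
order_id=44: ✓ → 246
order_id=45: ✓ → 16
order_id=46: ✓ → 113
order_id=47: ✓ → 523
order_id=48: ✓ → 563
order_id=49: ✓ → 471
order_id=50: ✓ → 498
order_id=51: ✓ → 50
order_id=52: ✓ → 274
south_sum = 311 + 384 + 341 + 520 + 246 + 16 + 113 + 523 + 563 + 471 + 498 + 50 + 274 = 4310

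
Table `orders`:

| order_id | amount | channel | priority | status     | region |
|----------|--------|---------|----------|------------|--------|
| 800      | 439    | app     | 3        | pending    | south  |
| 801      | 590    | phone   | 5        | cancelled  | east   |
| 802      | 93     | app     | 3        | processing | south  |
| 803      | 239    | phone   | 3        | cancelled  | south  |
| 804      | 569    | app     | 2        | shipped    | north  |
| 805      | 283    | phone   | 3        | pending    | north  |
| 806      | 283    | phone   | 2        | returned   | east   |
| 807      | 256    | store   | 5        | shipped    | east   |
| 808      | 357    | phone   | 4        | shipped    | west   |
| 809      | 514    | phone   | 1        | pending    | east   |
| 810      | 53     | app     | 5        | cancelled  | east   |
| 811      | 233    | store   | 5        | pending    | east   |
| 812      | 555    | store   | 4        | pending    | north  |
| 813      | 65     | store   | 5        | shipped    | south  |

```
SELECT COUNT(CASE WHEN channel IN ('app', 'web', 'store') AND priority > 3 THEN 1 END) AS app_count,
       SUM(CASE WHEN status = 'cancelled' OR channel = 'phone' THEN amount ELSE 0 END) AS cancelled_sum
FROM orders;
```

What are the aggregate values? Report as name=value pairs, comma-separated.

[app_count: channel IN ('app', 'web', 'store') AND priority > 3]
order_id=800: ✗
order_id=801: ✗
order_id=802: ✗
order_id=803: ✗
order_id=804: ✗
order_id=805: ✗
order_id=806: ✗
order_id=807: ✓ → 1
order_id=808: ✗
order_id=809: ✗
order_id=810: ✓ → 1
order_id=811: ✓ → 1
order_id=812: ✓ → 1
order_id=813: ✓ → 1
app_count = COUNT(1, 1, 1, 1, 1) = 5
—
[cancelled_sum: status = 'cancelled' OR channel = 'phone']
order_id=800: ✗
order_id=801: ✓ → 590
order_id=802: ✗
order_id=803: ✓ → 239
order_id=804: ✗
order_id=805: ✓ → 283
order_id=806: ✓ → 283
order_id=807: ✗
order_id=808: ✓ → 357
order_id=809: ✓ → 514
order_id=810: ✓ → 53
order_id=811: ✗
order_id=812: ✗
order_id=813: ✗
cancelled_sum = 590 + 239 + 283 + 283 + 357 + 514 + 53 = 2319

app_count=5, cancelled_sum=2319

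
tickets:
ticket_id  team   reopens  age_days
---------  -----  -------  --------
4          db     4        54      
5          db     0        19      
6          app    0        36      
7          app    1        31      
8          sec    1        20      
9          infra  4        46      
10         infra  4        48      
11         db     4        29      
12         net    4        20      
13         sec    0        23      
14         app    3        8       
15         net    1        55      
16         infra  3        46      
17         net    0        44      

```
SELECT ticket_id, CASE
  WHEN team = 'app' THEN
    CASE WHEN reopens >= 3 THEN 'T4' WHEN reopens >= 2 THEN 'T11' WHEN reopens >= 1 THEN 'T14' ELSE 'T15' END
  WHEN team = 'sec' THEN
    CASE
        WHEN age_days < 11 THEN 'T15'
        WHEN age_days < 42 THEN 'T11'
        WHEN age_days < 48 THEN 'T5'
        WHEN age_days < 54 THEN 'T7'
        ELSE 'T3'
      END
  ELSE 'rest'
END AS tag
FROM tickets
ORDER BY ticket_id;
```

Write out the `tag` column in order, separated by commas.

ticket_id=4: team='db' → outer ELSE → rest
ticket_id=5: team='db' → outer ELSE → rest
ticket_id=6: team='app' → inner[ELSE] → T15
ticket_id=7: team='app' → inner[reopens >= 1] → T14
ticket_id=8: team='sec' → inner[age_days < 42] → T11
ticket_id=9: team='infra' → outer ELSE → rest
ticket_id=10: team='infra' → outer ELSE → rest
ticket_id=11: team='db' → outer ELSE → rest
ticket_id=12: team='net' → outer ELSE → rest
ticket_id=13: team='sec' → inner[age_days < 42] → T11
ticket_id=14: team='app' → inner[reopens >= 3] → T4
ticket_id=15: team='net' → outer ELSE → rest
ticket_id=16: team='infra' → outer ELSE → rest
ticket_id=17: team='net' → outer ELSE → rest

rest, rest, T15, T14, T11, rest, rest, rest, rest, T11, T4, rest, rest, rest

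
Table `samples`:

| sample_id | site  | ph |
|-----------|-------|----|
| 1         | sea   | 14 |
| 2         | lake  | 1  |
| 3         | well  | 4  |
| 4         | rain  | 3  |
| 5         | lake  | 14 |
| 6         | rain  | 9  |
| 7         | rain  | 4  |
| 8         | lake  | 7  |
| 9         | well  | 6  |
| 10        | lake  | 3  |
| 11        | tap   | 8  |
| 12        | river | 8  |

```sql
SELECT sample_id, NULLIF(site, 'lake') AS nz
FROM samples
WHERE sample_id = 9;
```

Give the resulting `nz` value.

sample_id = 9: site=well, ph=6.
site=well vs lake: differ → well

well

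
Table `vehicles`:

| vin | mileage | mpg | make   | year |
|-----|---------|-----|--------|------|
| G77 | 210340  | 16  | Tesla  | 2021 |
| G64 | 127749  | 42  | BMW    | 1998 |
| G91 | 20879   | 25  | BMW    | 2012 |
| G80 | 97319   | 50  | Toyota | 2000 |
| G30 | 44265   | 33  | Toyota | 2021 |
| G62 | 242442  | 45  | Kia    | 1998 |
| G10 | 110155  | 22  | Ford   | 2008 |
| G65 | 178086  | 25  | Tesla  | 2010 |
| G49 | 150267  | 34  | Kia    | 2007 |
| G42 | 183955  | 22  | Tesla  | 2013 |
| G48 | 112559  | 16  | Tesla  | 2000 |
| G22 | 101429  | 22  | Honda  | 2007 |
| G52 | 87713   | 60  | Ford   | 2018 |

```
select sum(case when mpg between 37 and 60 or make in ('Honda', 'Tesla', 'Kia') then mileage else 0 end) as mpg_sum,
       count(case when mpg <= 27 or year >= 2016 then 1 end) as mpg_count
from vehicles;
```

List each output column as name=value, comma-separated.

[mpg_sum: mpg between 37 and 60 or make in ('Honda', 'Tesla', 'Kia')]
vin=G77: ✓ → 210340
vin=G64: ✓ → 127749
vin=G91: ✗
vin=G80: ✓ → 97319
vin=G30: ✗
vin=G62: ✓ → 242442
vin=G10: ✗
vin=G65: ✓ → 178086
vin=G49: ✓ → 150267
vin=G42: ✓ → 183955
vin=G48: ✓ → 112559
vin=G22: ✓ → 101429
vin=G52: ✓ → 87713
mpg_sum = 210340 + 127749 + 97319 + 242442 + 178086 + 150267 + 183955 + 112559 + 101429 + 87713 = 1491859
—
[mpg_count: mpg <= 27 or year >= 2016]
vin=G77: ✓ → 1
vin=G64: ✗
vin=G91: ✓ → 1
vin=G80: ✗
vin=G30: ✓ → 1
vin=G62: ✗
vin=G10: ✓ → 1
vin=G65: ✓ → 1
vin=G49: ✗
vin=G42: ✓ → 1
vin=G48: ✓ → 1
vin=G22: ✓ → 1
vin=G52: ✓ → 1
mpg_count = COUNT(1, 1, 1, 1, 1, 1, 1, 1, 1) = 9

mpg_sum=1491859, mpg_count=9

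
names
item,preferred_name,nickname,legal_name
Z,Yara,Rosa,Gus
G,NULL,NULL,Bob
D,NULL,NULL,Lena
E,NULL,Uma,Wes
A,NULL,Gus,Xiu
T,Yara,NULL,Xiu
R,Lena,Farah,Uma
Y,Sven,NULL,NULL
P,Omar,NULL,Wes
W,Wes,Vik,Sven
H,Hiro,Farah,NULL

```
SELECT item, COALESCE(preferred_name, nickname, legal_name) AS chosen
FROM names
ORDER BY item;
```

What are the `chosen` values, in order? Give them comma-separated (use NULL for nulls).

Gus, Lena, Uma, Bob, Hiro, Omar, Lena, Yara, Wes, Sven, Yara

item=A: preferred_name=NULL, nickname=Gus → Gus
item=D: preferred_name=NULL, nickname=NULL, legal_name=Lena → Lena
item=E: preferred_name=NULL, nickname=Uma → Uma
item=G: preferred_name=NULL, nickname=NULL, legal_name=Bob → Bob
item=H: preferred_name=Hiro → Hiro
item=P: preferred_name=Omar → Omar
item=R: preferred_name=Lena → Lena
item=T: preferred_name=Yara → Yara
item=W: preferred_name=Wes → Wes
item=Y: preferred_name=Sven → Sven
item=Z: preferred_name=Yara → Yara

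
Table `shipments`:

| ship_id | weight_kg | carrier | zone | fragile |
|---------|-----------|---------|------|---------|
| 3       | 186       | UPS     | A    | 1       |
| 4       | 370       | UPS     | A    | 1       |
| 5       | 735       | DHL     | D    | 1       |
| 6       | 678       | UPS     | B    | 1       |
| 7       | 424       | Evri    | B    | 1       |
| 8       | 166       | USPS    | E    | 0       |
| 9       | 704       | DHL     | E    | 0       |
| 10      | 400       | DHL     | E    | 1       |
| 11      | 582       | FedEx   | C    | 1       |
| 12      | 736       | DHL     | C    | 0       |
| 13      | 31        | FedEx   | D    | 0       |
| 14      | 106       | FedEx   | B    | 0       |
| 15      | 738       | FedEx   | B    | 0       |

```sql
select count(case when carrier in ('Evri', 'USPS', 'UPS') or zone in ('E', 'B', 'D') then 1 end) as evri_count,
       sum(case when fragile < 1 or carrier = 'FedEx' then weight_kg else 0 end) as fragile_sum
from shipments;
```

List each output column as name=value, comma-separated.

evri_count=11, fragile_sum=3063

[evri_count: carrier in ('Evri', 'USPS', 'UPS') or zone in ('E', 'B', 'D')]
ship_id=3: ✓ → 1
ship_id=4: ✓ → 1
ship_id=5: ✓ → 1
ship_id=6: ✓ → 1
ship_id=7: ✓ → 1
ship_id=8: ✓ → 1
ship_id=9: ✓ → 1
ship_id=10: ✓ → 1
ship_id=11: ✗
ship_id=12: ✗
ship_id=13: ✓ → 1
ship_id=14: ✓ → 1
ship_id=15: ✓ → 1
evri_count = COUNT(1, 1, 1, 1, 1, 1, 1, 1, 1, 1, 1) = 11
—
[fragile_sum: fragile < 1 or carrier = 'FedEx']
ship_id=3: ✗
ship_id=4: ✗
ship_id=5: ✗
ship_id=6: ✗
ship_id=7: ✗
ship_id=8: ✓ → 166
ship_id=9: ✓ → 704
ship_id=10: ✗
ship_id=11: ✓ → 582
ship_id=12: ✓ → 736
ship_id=13: ✓ → 31
ship_id=14: ✓ → 106
ship_id=15: ✓ → 738
fragile_sum = 166 + 704 + 582 + 736 + 31 + 106 + 738 = 3063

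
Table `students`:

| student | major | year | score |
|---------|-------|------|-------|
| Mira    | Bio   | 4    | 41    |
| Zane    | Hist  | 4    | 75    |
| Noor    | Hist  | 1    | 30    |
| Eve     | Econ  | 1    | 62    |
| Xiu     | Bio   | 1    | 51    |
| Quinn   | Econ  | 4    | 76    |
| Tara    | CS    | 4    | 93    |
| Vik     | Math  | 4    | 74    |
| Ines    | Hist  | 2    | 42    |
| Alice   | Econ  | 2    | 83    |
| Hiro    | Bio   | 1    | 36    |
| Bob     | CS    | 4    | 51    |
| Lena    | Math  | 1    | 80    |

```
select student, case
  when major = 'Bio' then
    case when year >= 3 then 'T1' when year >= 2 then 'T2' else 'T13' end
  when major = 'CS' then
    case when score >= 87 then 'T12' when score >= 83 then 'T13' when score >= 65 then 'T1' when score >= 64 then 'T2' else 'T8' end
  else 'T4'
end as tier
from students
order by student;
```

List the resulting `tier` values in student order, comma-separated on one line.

student=Alice: major='Econ' → outer ELSE → T4
student=Bob: major='CS' → inner[ELSE] → T8
student=Eve: major='Econ' → outer ELSE → T4
student=Hiro: major='Bio' → inner[ELSE] → T13
student=Ines: major='Hist' → outer ELSE → T4
student=Lena: major='Math' → outer ELSE → T4
student=Mira: major='Bio' → inner[year >= 3] → T1
student=Noor: major='Hist' → outer ELSE → T4
student=Quinn: major='Econ' → outer ELSE → T4
student=Tara: major='CS' → inner[score >= 87] → T12
student=Vik: major='Math' → outer ELSE → T4
student=Xiu: major='Bio' → inner[ELSE] → T13
student=Zane: major='Hist' → outer ELSE → T4

T4, T8, T4, T13, T4, T4, T1, T4, T4, T12, T4, T13, T4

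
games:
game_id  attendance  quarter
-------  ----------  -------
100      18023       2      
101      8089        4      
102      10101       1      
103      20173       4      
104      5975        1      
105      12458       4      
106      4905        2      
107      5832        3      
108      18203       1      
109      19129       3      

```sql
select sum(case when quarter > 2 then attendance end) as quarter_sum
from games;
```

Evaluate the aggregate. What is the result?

game_id=100: ✗
game_id=101: ✓ → 8089
game_id=102: ✗
game_id=103: ✓ → 20173
game_id=104: ✗
game_id=105: ✓ → 12458
game_id=106: ✗
game_id=107: ✓ → 5832
game_id=108: ✗
game_id=109: ✓ → 19129
quarter_sum = 8089 + 20173 + 12458 + 5832 + 19129 = 65681

65681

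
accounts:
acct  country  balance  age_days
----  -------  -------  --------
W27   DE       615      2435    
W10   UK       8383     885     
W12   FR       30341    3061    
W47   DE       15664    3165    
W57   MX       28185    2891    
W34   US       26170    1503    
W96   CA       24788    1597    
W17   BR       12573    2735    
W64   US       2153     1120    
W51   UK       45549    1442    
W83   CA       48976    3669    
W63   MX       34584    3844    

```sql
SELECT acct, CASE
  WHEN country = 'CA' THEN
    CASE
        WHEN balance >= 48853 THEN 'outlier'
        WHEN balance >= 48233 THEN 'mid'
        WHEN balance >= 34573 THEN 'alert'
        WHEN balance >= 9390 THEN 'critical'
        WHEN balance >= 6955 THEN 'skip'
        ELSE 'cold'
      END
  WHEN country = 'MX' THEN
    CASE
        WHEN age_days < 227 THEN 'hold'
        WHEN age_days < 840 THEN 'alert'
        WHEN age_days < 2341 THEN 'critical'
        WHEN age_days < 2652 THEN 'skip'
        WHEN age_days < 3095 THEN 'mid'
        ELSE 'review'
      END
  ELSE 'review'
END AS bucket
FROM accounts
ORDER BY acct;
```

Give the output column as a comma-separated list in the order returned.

acct=W10: country='UK' → outer ELSE → review
acct=W12: country='FR' → outer ELSE → review
acct=W17: country='BR' → outer ELSE → review
acct=W27: country='DE' → outer ELSE → review
acct=W34: country='US' → outer ELSE → review
acct=W47: country='DE' → outer ELSE → review
acct=W51: country='UK' → outer ELSE → review
acct=W57: country='MX' → inner[age_days < 3095] → mid
acct=W63: country='MX' → inner[ELSE] → review
acct=W64: country='US' → outer ELSE → review
acct=W83: country='CA' → inner[balance >= 48853] → outlier
acct=W96: country='CA' → inner[balance >= 9390] → critical

review, review, review, review, review, review, review, mid, review, review, outlier, critical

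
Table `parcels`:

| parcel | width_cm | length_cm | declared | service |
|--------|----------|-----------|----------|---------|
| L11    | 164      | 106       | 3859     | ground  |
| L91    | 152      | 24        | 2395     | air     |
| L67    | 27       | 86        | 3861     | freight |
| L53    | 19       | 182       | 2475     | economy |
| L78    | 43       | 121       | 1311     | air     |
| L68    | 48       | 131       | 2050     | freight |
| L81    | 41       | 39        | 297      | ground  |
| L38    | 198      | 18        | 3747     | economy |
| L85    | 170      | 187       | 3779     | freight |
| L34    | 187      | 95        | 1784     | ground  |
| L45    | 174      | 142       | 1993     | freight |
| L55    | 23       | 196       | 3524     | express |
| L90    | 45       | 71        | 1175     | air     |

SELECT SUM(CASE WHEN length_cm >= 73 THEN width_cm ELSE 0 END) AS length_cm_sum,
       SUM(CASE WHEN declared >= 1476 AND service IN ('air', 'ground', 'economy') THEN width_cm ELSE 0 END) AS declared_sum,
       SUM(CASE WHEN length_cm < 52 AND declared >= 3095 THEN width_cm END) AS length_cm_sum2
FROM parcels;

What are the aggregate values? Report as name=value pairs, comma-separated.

[length_cm_sum: length_cm >= 73]
parcel=L11: ✓ → 164
parcel=L91: ✗
parcel=L67: ✓ → 27
parcel=L53: ✓ → 19
parcel=L78: ✓ → 43
parcel=L68: ✓ → 48
parcel=L81: ✗
parcel=L38: ✗
parcel=L85: ✓ → 170
parcel=L34: ✓ → 187
parcel=L45: ✓ → 174
parcel=L55: ✓ → 23
parcel=L90: ✗
length_cm_sum = 164 + 27 + 19 + 43 + 48 + 170 + 187 + 174 + 23 = 855
—
[declared_sum: declared >= 1476 AND service IN ('air', 'ground', 'economy')]
parcel=L11: ✓ → 164
parcel=L91: ✓ → 152
parcel=L67: ✗
parcel=L53: ✓ → 19
parcel=L78: ✗
parcel=L68: ✗
parcel=L81: ✗
parcel=L38: ✓ → 198
parcel=L85: ✗
parcel=L34: ✓ → 187
parcel=L45: ✗
parcel=L55: ✗
parcel=L90: ✗
declared_sum = 164 + 152 + 19 + 198 + 187 = 720
—
[length_cm_sum2: length_cm < 52 AND declared >= 3095]
parcel=L11: ✗
parcel=L91: ✗
parcel=L67: ✗
parcel=L53: ✗
parcel=L78: ✗
parcel=L68: ✗
parcel=L81: ✗
parcel=L38: ✓ → 198
parcel=L85: ✗
parcel=L34: ✗
parcel=L45: ✗
parcel=L55: ✗
parcel=L90: ✗
length_cm_sum2 = 198

length_cm_sum=855, declared_sum=720, length_cm_sum2=198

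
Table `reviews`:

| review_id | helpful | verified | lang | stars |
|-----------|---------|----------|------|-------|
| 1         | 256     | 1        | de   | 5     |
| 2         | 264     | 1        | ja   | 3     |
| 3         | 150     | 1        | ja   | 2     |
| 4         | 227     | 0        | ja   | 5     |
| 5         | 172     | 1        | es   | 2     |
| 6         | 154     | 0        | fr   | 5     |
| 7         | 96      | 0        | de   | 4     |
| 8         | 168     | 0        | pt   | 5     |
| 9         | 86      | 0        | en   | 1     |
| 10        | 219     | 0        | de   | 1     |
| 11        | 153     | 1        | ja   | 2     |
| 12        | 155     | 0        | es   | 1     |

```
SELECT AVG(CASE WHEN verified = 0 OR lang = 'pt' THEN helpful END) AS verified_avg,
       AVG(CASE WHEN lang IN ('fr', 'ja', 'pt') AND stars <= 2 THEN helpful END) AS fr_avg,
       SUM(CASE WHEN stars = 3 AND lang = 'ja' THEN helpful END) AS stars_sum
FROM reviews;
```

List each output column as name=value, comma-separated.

[verified_avg: verified = 0 OR lang = 'pt']
review_id=1: ✗
review_id=2: ✗
review_id=3: ✗
review_id=4: ✓ → 227
review_id=5: ✗
review_id=6: ✓ → 154
review_id=7: ✓ → 96
review_id=8: ✓ → 168
review_id=9: ✓ → 86
review_id=10: ✓ → 219
review_id=11: ✗
review_id=12: ✓ → 155
verified_avg = (227 + 154 + 96 + 168 + 86 + 219 + 155) / 7 = 157.8571428571
—
[fr_avg: lang IN ('fr', 'ja', 'pt') AND stars <= 2]
review_id=1: ✗
review_id=2: ✗
review_id=3: ✓ → 150
review_id=4: ✗
review_id=5: ✗
review_id=6: ✗
review_id=7: ✗
review_id=8: ✗
review_id=9: ✗
review_id=10: ✗
review_id=11: ✓ → 153
review_id=12: ✗
fr_avg = (150 + 153) / 2 = 151.5
—
[stars_sum: stars = 3 AND lang = 'ja']
review_id=1: ✗
review_id=2: ✓ → 264
review_id=3: ✗
review_id=4: ✗
review_id=5: ✗
review_id=6: ✗
review_id=7: ✗
review_id=8: ✗
review_id=9: ✗
review_id=10: ✗
review_id=11: ✗
review_id=12: ✗
stars_sum = 264

verified_avg=157.8571428571, fr_avg=151.5, stars_sum=264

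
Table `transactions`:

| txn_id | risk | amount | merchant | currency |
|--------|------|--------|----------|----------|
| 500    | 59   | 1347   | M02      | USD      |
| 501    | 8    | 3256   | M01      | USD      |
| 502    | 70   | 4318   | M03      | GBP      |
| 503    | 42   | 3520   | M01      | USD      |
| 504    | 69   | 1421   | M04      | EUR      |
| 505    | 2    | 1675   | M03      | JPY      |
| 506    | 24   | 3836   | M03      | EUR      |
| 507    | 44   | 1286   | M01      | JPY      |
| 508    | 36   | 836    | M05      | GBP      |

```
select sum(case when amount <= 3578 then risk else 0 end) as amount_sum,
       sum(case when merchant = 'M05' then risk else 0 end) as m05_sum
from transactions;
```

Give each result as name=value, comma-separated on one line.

[amount_sum: amount <= 3578]
txn_id=500: ✓ → 59
txn_id=501: ✓ → 8
txn_id=502: ✗
txn_id=503: ✓ → 42
txn_id=504: ✓ → 69
txn_id=505: ✓ → 2
txn_id=506: ✗
txn_id=507: ✓ → 44
txn_id=508: ✓ → 36
amount_sum = 59 + 8 + 42 + 69 + 2 + 44 + 36 = 260
—
[m05_sum: merchant = 'M05']
txn_id=500: ✗
txn_id=501: ✗
txn_id=502: ✗
txn_id=503: ✗
txn_id=504: ✗
txn_id=505: ✗
txn_id=506: ✗
txn_id=507: ✗
txn_id=508: ✓ → 36
m05_sum = 36

amount_sum=260, m05_sum=36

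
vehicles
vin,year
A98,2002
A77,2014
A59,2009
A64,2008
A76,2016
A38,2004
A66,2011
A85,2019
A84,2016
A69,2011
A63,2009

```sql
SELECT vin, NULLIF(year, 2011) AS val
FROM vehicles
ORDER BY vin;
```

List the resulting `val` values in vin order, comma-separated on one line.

vin=A38: year=2004 vs 2011: differ → 2004
vin=A59: year=2009 vs 2011: differ → 2009
vin=A63: year=2009 vs 2011: differ → 2009
vin=A64: year=2008 vs 2011: differ → 2008
vin=A66: year=2011 vs 2011: equal → NULL
vin=A69: year=2011 vs 2011: equal → NULL
vin=A76: year=2016 vs 2011: differ → 2016
vin=A77: year=2014 vs 2011: differ → 2014
vin=A84: year=2016 vs 2011: differ → 2016
vin=A85: year=2019 vs 2011: differ → 2019
vin=A98: year=2002 vs 2011: differ → 2002

2004, 2009, 2009, 2008, NULL, NULL, 2016, 2014, 2016, 2019, 2002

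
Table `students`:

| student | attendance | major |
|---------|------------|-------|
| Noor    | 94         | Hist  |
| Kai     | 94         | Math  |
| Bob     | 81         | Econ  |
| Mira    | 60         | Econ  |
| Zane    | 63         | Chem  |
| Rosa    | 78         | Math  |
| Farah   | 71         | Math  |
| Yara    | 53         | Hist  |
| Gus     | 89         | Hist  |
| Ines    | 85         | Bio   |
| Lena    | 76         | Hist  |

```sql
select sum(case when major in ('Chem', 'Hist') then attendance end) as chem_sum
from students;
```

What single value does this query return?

375

student=Noor: ✓ → 94
student=Kai: ✗
student=Bob: ✗
student=Mira: ✗
student=Zane: ✓ → 63
student=Rosa: ✗
student=Farah: ✗
student=Yara: ✓ → 53
student=Gus: ✓ → 89
student=Ines: ✗
student=Lena: ✓ → 76
chem_sum = 94 + 63 + 53 + 89 + 76 = 375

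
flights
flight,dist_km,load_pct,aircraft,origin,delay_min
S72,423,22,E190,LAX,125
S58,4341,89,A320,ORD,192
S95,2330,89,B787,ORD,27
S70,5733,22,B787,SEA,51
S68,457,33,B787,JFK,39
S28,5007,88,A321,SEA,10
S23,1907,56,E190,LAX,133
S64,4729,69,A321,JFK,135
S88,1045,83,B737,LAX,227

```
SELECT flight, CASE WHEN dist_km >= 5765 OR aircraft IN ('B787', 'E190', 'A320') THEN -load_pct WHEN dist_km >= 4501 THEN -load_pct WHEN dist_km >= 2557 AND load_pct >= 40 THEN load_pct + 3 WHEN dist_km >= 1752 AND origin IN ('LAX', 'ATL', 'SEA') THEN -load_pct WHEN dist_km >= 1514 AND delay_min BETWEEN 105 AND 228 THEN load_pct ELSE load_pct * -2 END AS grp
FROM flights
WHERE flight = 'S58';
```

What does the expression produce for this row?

-89

flight = S58: dist_km=4341, load_pct=89, aircraft=A320, origin=ORD, delay_min=192.
dist_km >= 5765 OR aircraft IN ('B787', 'E190', 'A320') → true → -89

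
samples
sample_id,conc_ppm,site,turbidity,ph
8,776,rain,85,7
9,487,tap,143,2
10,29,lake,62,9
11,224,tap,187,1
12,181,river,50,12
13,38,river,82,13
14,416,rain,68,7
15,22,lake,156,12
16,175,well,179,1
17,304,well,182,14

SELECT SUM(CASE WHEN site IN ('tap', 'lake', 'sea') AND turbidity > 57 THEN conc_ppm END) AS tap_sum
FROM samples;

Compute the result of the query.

sample_id=8: ✗
sample_id=9: ✓ → 487
sample_id=10: ✓ → 29
sample_id=11: ✓ → 224
sample_id=12: ✗
sample_id=13: ✗
sample_id=14: ✗
sample_id=15: ✓ → 22
sample_id=16: ✗
sample_id=17: ✗
tap_sum = 487 + 29 + 224 + 22 = 762

762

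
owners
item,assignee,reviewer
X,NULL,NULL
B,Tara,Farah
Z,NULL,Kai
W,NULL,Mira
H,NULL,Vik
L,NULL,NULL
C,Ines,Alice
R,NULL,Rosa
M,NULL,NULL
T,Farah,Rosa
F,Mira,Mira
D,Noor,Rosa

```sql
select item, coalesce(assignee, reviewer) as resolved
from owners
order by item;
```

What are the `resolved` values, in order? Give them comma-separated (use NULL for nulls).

Tara, Ines, Noor, Mira, Vik, NULL, NULL, Rosa, Farah, Mira, NULL, Kai

item=B: assignee=Tara → Tara
item=C: assignee=Ines → Ines
item=D: assignee=Noor → Noor
item=F: assignee=Mira → Mira
item=H: assignee=NULL, reviewer=Vik → Vik
item=L: assignee=NULL, reviewer=NULL (all NULL) → NULL
item=M: assignee=NULL, reviewer=NULL (all NULL) → NULL
item=R: assignee=NULL, reviewer=Rosa → Rosa
item=T: assignee=Farah → Farah
item=W: assignee=NULL, reviewer=Mira → Mira
item=X: assignee=NULL, reviewer=NULL (all NULL) → NULL
item=Z: assignee=NULL, reviewer=Kai → Kai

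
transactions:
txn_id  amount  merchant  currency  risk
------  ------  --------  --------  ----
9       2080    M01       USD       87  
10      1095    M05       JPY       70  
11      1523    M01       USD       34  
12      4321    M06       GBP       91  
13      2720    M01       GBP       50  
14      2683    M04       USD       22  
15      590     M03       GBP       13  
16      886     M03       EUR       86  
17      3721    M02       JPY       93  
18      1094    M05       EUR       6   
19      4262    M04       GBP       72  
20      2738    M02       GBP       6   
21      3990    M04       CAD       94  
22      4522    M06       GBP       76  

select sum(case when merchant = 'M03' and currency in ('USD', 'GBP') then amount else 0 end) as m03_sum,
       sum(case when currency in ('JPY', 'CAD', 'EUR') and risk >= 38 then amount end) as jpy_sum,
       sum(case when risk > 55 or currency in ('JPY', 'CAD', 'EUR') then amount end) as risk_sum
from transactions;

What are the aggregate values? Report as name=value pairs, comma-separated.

m03_sum=590, jpy_sum=9692, risk_sum=25971

[m03_sum: merchant = 'M03' and currency in ('USD', 'GBP')]
txn_id=9: ✗
txn_id=10: ✗
txn_id=11: ✗
txn_id=12: ✗
txn_id=13: ✗
txn_id=14: ✗
txn_id=15: ✓ → 590
txn_id=16: ✗
txn_id=17: ✗
txn_id=18: ✗
txn_id=19: ✗
txn_id=20: ✗
txn_id=21: ✗
txn_id=22: ✗
m03_sum = 590
—
[jpy_sum: currency in ('JPY', 'CAD', 'EUR') and risk >= 38]
txn_id=9: ✗
txn_id=10: ✓ → 1095
txn_id=11: ✗
txn_id=12: ✗
txn_id=13: ✗
txn_id=14: ✗
txn_id=15: ✗
txn_id=16: ✓ → 886
txn_id=17: ✓ → 3721
txn_id=18: ✗
txn_id=19: ✗
txn_id=20: ✗
txn_id=21: ✓ → 3990
txn_id=22: ✗
jpy_sum = 1095 + 886 + 3721 + 3990 = 9692
—
[risk_sum: risk > 55 or currency in ('JPY', 'CAD', 'EUR')]
txn_id=9: ✓ → 2080
txn_id=10: ✓ → 1095
txn_id=11: ✗
txn_id=12: ✓ → 4321
txn_id=13: ✗
txn_id=14: ✗
txn_id=15: ✗
txn_id=16: ✓ → 886
txn_id=17: ✓ → 3721
txn_id=18: ✓ → 1094
txn_id=19: ✓ → 4262
txn_id=20: ✗
txn_id=21: ✓ → 3990
txn_id=22: ✓ → 4522
risk_sum = 2080 + 1095 + 4321 + 886 + 3721 + 1094 + 4262 + 3990 + 4522 = 25971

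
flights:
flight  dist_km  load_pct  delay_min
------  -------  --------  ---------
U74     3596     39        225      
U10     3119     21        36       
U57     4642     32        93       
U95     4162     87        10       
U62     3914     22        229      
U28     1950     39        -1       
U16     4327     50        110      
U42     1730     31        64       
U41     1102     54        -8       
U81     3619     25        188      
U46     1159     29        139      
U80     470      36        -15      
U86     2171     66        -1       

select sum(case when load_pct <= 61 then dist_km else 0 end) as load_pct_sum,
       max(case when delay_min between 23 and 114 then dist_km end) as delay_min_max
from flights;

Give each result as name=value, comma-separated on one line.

[load_pct_sum: load_pct <= 61]
flight=U74: ✓ → 3596
flight=U10: ✓ → 3119
flight=U57: ✓ → 4642
flight=U95: ✗
flight=U62: ✓ → 3914
flight=U28: ✓ → 1950
flight=U16: ✓ → 4327
flight=U42: ✓ → 1730
flight=U41: ✓ → 1102
flight=U81: ✓ → 3619
flight=U46: ✓ → 1159
flight=U80: ✓ → 470
flight=U86: ✗
load_pct_sum = 3596 + 3119 + 4642 + 3914 + 1950 + 4327 + 1730 + 1102 + 3619 + 1159 + 470 = 29628
—
[delay_min_max: delay_min between 23 and 114]
flight=U74: ✗
flight=U10: ✓ → 3119
flight=U57: ✓ → 4642
flight=U95: ✗
flight=U62: ✗
flight=U28: ✗
flight=U16: ✓ → 4327
flight=U42: ✓ → 1730
flight=U41: ✗
flight=U81: ✗
flight=U46: ✗
flight=U80: ✗
flight=U86: ✗
delay_min_max = MAX(3119, 4642, 4327, 1730) = 4642

load_pct_sum=29628, delay_min_max=4642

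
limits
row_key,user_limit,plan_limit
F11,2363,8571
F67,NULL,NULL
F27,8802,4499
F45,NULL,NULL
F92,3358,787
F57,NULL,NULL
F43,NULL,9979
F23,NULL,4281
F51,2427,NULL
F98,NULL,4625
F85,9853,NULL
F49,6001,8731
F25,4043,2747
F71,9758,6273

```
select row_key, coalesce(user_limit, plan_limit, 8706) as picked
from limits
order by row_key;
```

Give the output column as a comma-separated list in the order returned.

2363, 4281, 4043, 8802, 9979, 8706, 6001, 2427, 8706, 8706, 9758, 9853, 3358, 4625

row_key=F11: user_limit=2363 → 2363
row_key=F23: user_limit=NULL, plan_limit=4281 → 4281
row_key=F25: user_limit=4043 → 4043
row_key=F27: user_limit=8802 → 8802
row_key=F43: user_limit=NULL, plan_limit=9979 → 9979
row_key=F45: user_limit=NULL, plan_limit=NULL, → literal 8706 → 8706
row_key=F49: user_limit=6001 → 6001
row_key=F51: user_limit=2427 → 2427
row_key=F57: user_limit=NULL, plan_limit=NULL, → literal 8706 → 8706
row_key=F67: user_limit=NULL, plan_limit=NULL, → literal 8706 → 8706
row_key=F71: user_limit=9758 → 9758
row_key=F85: user_limit=9853 → 9853
row_key=F92: user_limit=3358 → 3358
row_key=F98: user_limit=NULL, plan_limit=4625 → 4625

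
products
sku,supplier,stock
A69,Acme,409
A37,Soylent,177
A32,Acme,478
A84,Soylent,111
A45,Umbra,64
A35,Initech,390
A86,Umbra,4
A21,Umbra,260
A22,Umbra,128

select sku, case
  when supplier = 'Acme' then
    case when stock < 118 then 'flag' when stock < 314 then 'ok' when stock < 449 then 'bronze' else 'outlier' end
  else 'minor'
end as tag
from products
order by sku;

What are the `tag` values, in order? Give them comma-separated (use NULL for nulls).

sku=A21: supplier='Umbra' → outer ELSE → minor
sku=A22: supplier='Umbra' → outer ELSE → minor
sku=A32: supplier='Acme' → inner[ELSE] → outlier
sku=A35: supplier='Initech' → outer ELSE → minor
sku=A37: supplier='Soylent' → outer ELSE → minor
sku=A45: supplier='Umbra' → outer ELSE → minor
sku=A69: supplier='Acme' → inner[stock < 449] → bronze
sku=A84: supplier='Soylent' → outer ELSE → minor
sku=A86: supplier='Umbra' → outer ELSE → minor

minor, minor, outlier, minor, minor, minor, bronze, minor, minor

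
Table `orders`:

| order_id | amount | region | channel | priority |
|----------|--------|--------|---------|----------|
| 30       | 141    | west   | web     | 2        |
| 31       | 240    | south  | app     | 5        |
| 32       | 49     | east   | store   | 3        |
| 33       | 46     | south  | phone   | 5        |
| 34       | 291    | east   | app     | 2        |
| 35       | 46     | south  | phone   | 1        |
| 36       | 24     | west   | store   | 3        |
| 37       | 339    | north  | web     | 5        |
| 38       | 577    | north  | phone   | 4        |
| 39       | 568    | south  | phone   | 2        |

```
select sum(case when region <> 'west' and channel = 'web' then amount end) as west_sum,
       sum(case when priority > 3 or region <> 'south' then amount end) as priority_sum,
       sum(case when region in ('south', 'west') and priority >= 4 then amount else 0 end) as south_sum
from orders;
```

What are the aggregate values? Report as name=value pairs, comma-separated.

west_sum=339, priority_sum=1707, south_sum=286

[west_sum: region <> 'west' and channel = 'web']
order_id=30: ✗
order_id=31: ✗
order_id=32: ✗
order_id=33: ✗
order_id=34: ✗
order_id=35: ✗
order_id=36: ✗
order_id=37: ✓ → 339
order_id=38: ✗
order_id=39: ✗
west_sum = 339
—
[priority_sum: priority > 3 or region <> 'south']
order_id=30: ✓ → 141
order_id=31: ✓ → 240
order_id=32: ✓ → 49
order_id=33: ✓ → 46
order_id=34: ✓ → 291
order_id=35: ✗
order_id=36: ✓ → 24
order_id=37: ✓ → 339
order_id=38: ✓ → 577
order_id=39: ✗
priority_sum = 141 + 240 + 49 + 46 + 291 + 24 + 339 + 577 = 1707
—
[south_sum: region in ('south', 'west') and priority >= 4]
order_id=30: ✗
order_id=31: ✓ → 240
order_id=32: ✗
order_id=33: ✓ → 46
order_id=34: ✗
order_id=35: ✗
order_id=36: ✗
order_id=37: ✗
order_id=38: ✗
order_id=39: ✗
south_sum = 240 + 46 = 286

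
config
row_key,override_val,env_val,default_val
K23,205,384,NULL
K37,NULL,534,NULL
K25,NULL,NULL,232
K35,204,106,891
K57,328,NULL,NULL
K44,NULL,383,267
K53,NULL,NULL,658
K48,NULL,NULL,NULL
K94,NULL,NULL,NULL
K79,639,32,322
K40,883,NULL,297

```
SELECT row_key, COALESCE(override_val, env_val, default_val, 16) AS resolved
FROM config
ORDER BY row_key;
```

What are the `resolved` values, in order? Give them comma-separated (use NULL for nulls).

row_key=K23: override_val=205 → 205
row_key=K25: override_val=NULL, env_val=NULL, default_val=232 → 232
row_key=K35: override_val=204 → 204
row_key=K37: override_val=NULL, env_val=534 → 534
row_key=K40: override_val=883 → 883
row_key=K44: override_val=NULL, env_val=383 → 383
row_key=K48: override_val=NULL, env_val=NULL, default_val=NULL, → literal 16 → 16
row_key=K53: override_val=NULL, env_val=NULL, default_val=658 → 658
row_key=K57: override_val=328 → 328
row_key=K79: override_val=639 → 639
row_key=K94: override_val=NULL, env_val=NULL, default_val=NULL, → literal 16 → 16

205, 232, 204, 534, 883, 383, 16, 658, 328, 639, 16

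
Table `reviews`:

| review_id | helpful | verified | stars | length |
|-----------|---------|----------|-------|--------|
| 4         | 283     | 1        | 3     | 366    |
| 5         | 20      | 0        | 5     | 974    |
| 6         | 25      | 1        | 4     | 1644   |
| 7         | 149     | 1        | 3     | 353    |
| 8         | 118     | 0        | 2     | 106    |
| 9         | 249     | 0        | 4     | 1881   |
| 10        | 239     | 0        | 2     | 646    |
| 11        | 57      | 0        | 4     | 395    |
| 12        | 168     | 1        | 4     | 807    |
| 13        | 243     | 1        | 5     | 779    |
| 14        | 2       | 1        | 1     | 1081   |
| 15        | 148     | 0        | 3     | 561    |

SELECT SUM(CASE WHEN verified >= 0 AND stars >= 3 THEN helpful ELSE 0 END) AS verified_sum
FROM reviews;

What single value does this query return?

1342

review_id=4: ✓ → 283
review_id=5: ✓ → 20
review_id=6: ✓ → 25
review_id=7: ✓ → 149
review_id=8: ✗
review_id=9: ✓ → 249
review_id=10: ✗
review_id=11: ✓ → 57
review_id=12: ✓ → 168
review_id=13: ✓ → 243
review_id=14: ✗
review_id=15: ✓ → 148
verified_sum = 283 + 20 + 25 + 149 + 249 + 57 + 168 + 243 + 148 = 1342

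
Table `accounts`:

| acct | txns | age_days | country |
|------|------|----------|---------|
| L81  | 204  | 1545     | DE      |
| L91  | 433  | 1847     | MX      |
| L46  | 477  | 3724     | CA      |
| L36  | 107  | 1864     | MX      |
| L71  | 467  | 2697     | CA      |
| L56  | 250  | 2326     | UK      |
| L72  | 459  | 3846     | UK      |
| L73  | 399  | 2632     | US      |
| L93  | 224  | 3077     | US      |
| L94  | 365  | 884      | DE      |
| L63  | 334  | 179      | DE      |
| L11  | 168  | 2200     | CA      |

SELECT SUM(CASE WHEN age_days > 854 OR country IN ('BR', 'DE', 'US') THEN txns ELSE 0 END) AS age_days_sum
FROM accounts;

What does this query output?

acct=L81: ✓ → 204
acct=L91: ✓ → 433
acct=L46: ✓ → 477
acct=L36: ✓ → 107
acct=L71: ✓ → 467
acct=L56: ✓ → 250
acct=L72: ✓ → 459
acct=L73: ✓ → 399
acct=L93: ✓ → 224
acct=L94: ✓ → 365
acct=L63: ✓ → 334
acct=L11: ✓ → 168
age_days_sum = 204 + 433 + 477 + 107 + 467 + 250 + 459 + 399 + 224 + 365 + 334 + 168 = 3887

3887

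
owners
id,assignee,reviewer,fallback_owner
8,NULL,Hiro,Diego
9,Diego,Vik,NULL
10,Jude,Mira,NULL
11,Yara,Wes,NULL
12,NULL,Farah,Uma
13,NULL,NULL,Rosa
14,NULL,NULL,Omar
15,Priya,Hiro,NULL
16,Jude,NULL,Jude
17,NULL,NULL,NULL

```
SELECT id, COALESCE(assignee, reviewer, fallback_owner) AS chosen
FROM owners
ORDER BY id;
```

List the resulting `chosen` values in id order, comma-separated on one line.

id=8: assignee=NULL, reviewer=Hiro → Hiro
id=9: assignee=Diego → Diego
id=10: assignee=Jude → Jude
id=11: assignee=Yara → Yara
id=12: assignee=NULL, reviewer=Farah → Farah
id=13: assignee=NULL, reviewer=NULL, fallback_owner=Rosa → Rosa
id=14: assignee=NULL, reviewer=NULL, fallback_owner=Omar → Omar
id=15: assignee=Priya → Priya
id=16: assignee=Jude → Jude
id=17: assignee=NULL, reviewer=NULL, fallback_owner=NULL (all NULL) → NULL

Hiro, Diego, Jude, Yara, Farah, Rosa, Omar, Priya, Jude, NULL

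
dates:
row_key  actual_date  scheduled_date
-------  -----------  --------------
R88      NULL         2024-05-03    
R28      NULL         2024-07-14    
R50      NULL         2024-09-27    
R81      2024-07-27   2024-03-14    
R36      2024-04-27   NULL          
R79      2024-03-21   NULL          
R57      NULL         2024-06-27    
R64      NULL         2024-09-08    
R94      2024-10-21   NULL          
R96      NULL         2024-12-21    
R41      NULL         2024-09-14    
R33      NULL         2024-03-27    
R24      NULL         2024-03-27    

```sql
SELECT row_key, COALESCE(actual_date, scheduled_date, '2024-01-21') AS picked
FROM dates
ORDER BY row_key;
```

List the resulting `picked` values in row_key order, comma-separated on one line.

row_key=R24: actual_date=NULL, scheduled_date=2024-03-27 → 2024-03-27
row_key=R28: actual_date=NULL, scheduled_date=2024-07-14 → 2024-07-14
row_key=R33: actual_date=NULL, scheduled_date=2024-03-27 → 2024-03-27
row_key=R36: actual_date=2024-04-27 → 2024-04-27
row_key=R41: actual_date=NULL, scheduled_date=2024-09-14 → 2024-09-14
row_key=R50: actual_date=NULL, scheduled_date=2024-09-27 → 2024-09-27
row_key=R57: actual_date=NULL, scheduled_date=2024-06-27 → 2024-06-27
row_key=R64: actual_date=NULL, scheduled_date=2024-09-08 → 2024-09-08
row_key=R79: actual_date=2024-03-21 → 2024-03-21
row_key=R81: actual_date=2024-07-27 → 2024-07-27
row_key=R88: actual_date=NULL, scheduled_date=2024-05-03 → 2024-05-03
row_key=R94: actual_date=2024-10-21 → 2024-10-21
row_key=R96: actual_date=NULL, scheduled_date=2024-12-21 → 2024-12-21

2024-03-27, 2024-07-14, 2024-03-27, 2024-04-27, 2024-09-14, 2024-09-27, 2024-06-27, 2024-09-08, 2024-03-21, 2024-07-27, 2024-05-03, 2024-10-21, 2024-12-21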